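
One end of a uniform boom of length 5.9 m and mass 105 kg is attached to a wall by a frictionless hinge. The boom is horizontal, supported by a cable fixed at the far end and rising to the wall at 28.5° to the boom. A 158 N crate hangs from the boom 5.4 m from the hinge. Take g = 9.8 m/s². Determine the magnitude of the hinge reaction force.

Take torques about the hinge: T sin 28.5° · 5.9 = 105×9.8×2.95 + 158×5.4 = 3888.8 N·m.
So T = 3888.8 / (0.4772 × 5.9) = 1381.3 N.
ΣF_x = 0: H_x = T cos 28.5° = 1213.9 N.
ΣF_y = 0: H_y = (105×9.8 + 158) − T sin 28.5° = 1187 − 659.11 = 527.89 N.
|H| = √(H_x² + H_y²) = √((1213.9)² + (527.89)²) = 1323.7 N.

|H| ≈ 1320 N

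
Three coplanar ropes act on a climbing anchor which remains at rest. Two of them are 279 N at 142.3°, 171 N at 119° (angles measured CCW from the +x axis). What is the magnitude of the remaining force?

Sum the known components: ΣF_x = -303.7 N, ΣF_y = 320.2 N.
For equilibrium the remaining force must supply (−ΣF_x, −ΣF_y) = (303.7, -320.2) N.
Magnitude = √((303.7)² + (-320.2)²) = 441.3 N; direction = atan2(-320.2, 303.7) = 313.5°.

F ≈ 441 N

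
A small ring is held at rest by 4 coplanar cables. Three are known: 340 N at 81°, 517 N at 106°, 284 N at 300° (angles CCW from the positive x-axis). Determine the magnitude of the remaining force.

Sum the known components: ΣF_x = 52.68 N, ΣF_y = 586.8 N.
For equilibrium the remaining force must supply (−ΣF_x, −ΣF_y) = (-52.68, -586.8) N.
Magnitude = √((-52.68)² + (-586.8)²) = 589.2 N; direction = atan2(-586.8, -52.68) = 264.9°.

F ≈ 589 N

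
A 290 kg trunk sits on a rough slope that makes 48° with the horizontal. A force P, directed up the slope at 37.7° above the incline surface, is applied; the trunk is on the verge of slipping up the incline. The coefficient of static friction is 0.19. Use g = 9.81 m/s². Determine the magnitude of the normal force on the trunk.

N ≈ 235 N

On the verge of sliding up the incline, friction equals μN and acts down the slope.
Perpendicular: N + P sin 37.7° = W cos 48° = 1904 N.
Along incline: P cos 37.7° = W sin 48° + μN  with W sin 48° = 2114 N.
Solving the pair for P and N: P = 2728 N, N = 235.1 N (and f = μN = 44.66 N).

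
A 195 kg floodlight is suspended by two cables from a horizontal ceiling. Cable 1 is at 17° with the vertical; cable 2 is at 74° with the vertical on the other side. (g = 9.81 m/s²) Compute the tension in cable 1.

T_1 ≈ 1840 N

Angles from the horizontal: cable 1 is 90° − 17° = 73°, cable 2 is 90° − 74° = 16°.
Weight W = 195 × 9.81 = 1913 N acts straight down.
Horizontal: T_1 cos 73° = T_2 cos 16°  →  T_2 = 0.3042 T_1.
Vertical: T_1 sin 73° + T_2 sin 16° = 1913.
Substituting the horizontal relation into the vertical equation gives 1.04 T_1 = 1913, so T_1 = 1839 N.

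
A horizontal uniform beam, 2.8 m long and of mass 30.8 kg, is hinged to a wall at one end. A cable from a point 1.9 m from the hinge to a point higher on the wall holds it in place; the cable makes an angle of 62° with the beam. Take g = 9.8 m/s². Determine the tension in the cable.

Take torques about the hinge: T sin 62° · 1.9 = 30.8×9.8×1.4 = 422.58 N·m.
So T = 422.58 / (0.8829 × 1.9) = 251.89 N.

T ≈ 252 N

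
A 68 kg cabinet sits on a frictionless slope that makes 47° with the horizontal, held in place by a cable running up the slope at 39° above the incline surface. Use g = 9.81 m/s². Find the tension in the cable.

Take axes along and perpendicular to the incline. Weight components: W sin 47° = 487.9 N down-slope, W cos 47° = 454.9 N into the surface.
Along incline: T cos 39° = W sin 47° → T = 627.8 N.
Perpendicular: N = W cos 47° − T sin 39° = 59.88 N.

T ≈ 628 N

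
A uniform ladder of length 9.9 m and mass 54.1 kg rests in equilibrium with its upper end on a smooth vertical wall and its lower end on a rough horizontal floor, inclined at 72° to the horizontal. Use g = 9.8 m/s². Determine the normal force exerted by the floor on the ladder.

ΣF_y = 0: N_floor = 54.1×9.8 = 530.18 N.

N_floor ≈ 530 N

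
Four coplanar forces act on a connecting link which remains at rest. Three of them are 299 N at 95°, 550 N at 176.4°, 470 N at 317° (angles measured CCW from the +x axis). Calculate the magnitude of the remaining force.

F ≈ 232 N

Sum the known components: ΣF_x = -231.2 N, ΣF_y = 11.86 N.
For equilibrium the remaining force must supply (−ΣF_x, −ΣF_y) = (231.2, -11.86) N.
Magnitude = √((231.2)² + (-11.86)²) = 231.5 N; direction = atan2(-11.86, 231.2) = 357.1°.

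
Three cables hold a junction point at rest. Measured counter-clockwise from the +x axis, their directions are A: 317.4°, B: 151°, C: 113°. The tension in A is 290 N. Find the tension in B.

Resolve: ΣF_x = 290 cos 317.4° + T_B cos 151° + T_C cos 113° = 0.
        ΣF_y = 290 sin 317.4° + T_B sin 151° + T_C sin 113° = 0.
The known terms sum to (213.5, -196.3) N, so -0.8746 T_B − 0.3907 T_C = -213.5 and 0.4848 T_B + 0.9205 T_C = 196.3.
Solving simultaneously: T_B = 194.6 N, T_C = 110.8 N.

T_B ≈ 195 N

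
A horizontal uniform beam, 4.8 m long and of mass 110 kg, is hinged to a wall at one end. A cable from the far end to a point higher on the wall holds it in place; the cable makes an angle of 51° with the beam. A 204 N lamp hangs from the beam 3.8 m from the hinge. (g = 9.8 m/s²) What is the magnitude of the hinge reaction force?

Take torques about the hinge: T sin 51° · 4.8 = 110×9.8×2.4 + 204×3.8 = 3362.4 N·m.
So T = 3362.4 / (0.7771 × 4.8) = 901.38 N.
ΣF_x = 0: H_x = T cos 51° = 567.25 N.
ΣF_y = 0: H_y = (110×9.8 + 204) − T sin 51° = 1282 − 700.5 = 581.5 N.
|H| = √(H_x² + H_y²) = √((567.25)² + (581.5)²) = 812.35 N.

|H| ≈ 812 N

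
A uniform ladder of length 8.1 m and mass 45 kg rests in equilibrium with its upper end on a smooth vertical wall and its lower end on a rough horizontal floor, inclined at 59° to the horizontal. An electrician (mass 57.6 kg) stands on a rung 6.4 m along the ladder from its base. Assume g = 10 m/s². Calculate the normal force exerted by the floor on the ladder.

ΣF_y = 0: N_floor = 45×10 + 57.6×10 = 1026 N.

N_floor ≈ 1030 N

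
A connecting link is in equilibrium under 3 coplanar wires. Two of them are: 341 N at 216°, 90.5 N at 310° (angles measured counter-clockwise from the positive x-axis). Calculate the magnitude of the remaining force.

F ≈ 347 N

Sum the known components: ΣF_x = -217.7 N, ΣF_y = -269.8 N.
For equilibrium the remaining force must supply (−ΣF_x, −ΣF_y) = (217.7, 269.8) N.
Magnitude = √((217.7)² + (269.8)²) = 346.6 N; direction = atan2(269.8, 217.7) = 51.1°.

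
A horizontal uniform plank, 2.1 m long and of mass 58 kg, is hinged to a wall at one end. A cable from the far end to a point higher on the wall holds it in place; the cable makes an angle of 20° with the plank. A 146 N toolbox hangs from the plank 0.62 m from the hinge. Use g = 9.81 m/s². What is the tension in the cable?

Take torques about the hinge: T sin 20° · 2.1 = 58×9.81×1.05 + 146×0.62 = 687.95 N·m.
So T = 687.95 / (0.3420 × 2.1) = 957.82 N.

T ≈ 958 N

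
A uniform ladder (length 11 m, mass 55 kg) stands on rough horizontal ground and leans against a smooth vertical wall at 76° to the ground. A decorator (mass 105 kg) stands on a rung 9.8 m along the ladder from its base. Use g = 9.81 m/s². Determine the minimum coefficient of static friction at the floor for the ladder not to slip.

μ_min ≈ 0.189

ΣF_y = 0: N_floor = 55×9.81 + 105×9.81 = 1569.6 N.
Torques about the foot: N_wall · 11 sin 76° = 55×9.81×5.5 cos 76° + 105×9.81×9.8 cos 76° → N_wall = 296.07 N.
ΣF_x = 0: f_floor = N_wall = 296.07 N.
μ_min = f_floor / N_floor = 296.07 / 1569.6 = 0.1886.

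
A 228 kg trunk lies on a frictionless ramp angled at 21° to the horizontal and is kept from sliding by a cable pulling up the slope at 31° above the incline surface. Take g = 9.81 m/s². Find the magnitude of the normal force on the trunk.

Take axes along and perpendicular to the incline. Weight components: W sin 21° = 801.6 N down-slope, W cos 21° = 2088 N into the surface.
Along incline: T cos 31° = W sin 21° → T = 935.1 N.
Perpendicular: N = W cos 21° − T sin 31° = 1606 N.

N ≈ 1610 N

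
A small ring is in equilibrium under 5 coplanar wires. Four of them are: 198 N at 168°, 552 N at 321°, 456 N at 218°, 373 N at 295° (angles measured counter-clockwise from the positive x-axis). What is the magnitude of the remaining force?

Sum the known components: ΣF_x = 33.62 N, ΣF_y = -925 N.
For equilibrium the remaining force must supply (−ΣF_x, −ΣF_y) = (-33.62, 925) N.
Magnitude = √((-33.62)² + (925)²) = 925.6 N; direction = atan2(925, -33.62) = 92.1°.

F ≈ 926 N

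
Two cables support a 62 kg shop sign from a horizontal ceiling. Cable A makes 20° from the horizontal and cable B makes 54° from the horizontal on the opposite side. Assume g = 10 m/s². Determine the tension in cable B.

T_B ≈ 606 N

Weight W = 62 × 10 = 620 N acts straight down.
Horizontal: T_A cos 20° = T_B cos 54°  →  T_A = 0.6255 T_B.
Vertical: T_A sin 20° + T_B sin 54° = 620.
Substituting the horizontal relation into the vertical equation gives 1.023 T_B = 620, so T_B = 606.1 N.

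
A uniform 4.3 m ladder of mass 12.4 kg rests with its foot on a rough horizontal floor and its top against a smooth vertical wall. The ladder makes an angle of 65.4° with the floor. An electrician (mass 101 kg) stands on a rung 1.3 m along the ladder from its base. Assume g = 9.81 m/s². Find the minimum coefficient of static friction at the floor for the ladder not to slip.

μ_min ≈ 0.148

ΣF_y = 0: N_floor = 12.4×9.81 + 101×9.81 = 1112.5 N.
Torques about the foot: N_wall · 4.3 sin 65.4° = 12.4×9.81×2.15 cos 65.4° + 101×9.81×1.3 cos 65.4° → N_wall = 164.99 N.
ΣF_x = 0: f_floor = N_wall = 164.99 N.
μ_min = f_floor / N_floor = 164.99 / 1112.5 = 0.1483.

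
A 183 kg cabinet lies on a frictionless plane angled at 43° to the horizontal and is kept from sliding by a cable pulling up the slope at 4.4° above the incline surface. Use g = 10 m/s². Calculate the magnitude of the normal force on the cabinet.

N ≈ 1240 N

Take axes along and perpendicular to the incline. Weight components: W sin 43° = 1248 N down-slope, W cos 43° = 1338 N into the surface.
Along incline: T cos 4.4° = W sin 43° → T = 1252 N.
Perpendicular: N = W cos 43° − T sin 4.4° = 1242 N.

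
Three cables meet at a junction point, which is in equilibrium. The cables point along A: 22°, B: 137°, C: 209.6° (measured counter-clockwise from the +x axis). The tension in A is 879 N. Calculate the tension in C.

Resolve: ΣF_x = 879 cos 22° + T_B cos 137° + T_C cos 209.6° = 0.
        ΣF_y = 879 sin 22° + T_B sin 137° + T_C sin 209.6° = 0.
The known terms sum to (815, 329.3) N, so -0.7314 T_B − 0.8695 T_C = -815 and 0.6820 T_B − 0.4939 T_C = -329.3.
Solving simultaneously: T_B = 121.8 N, T_C = 834.8 N.

T_C ≈ 835 N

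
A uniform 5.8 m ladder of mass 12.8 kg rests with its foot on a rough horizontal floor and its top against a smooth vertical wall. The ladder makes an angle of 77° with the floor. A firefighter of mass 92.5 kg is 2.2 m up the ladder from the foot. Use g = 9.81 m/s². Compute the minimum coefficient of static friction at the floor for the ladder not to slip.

μ_min ≈ 0.0910

ΣF_y = 0: N_floor = 12.8×9.81 + 92.5×9.81 = 1033 N.
Torques about the foot: N_wall · 5.8 sin 77° = 12.8×9.81×2.9 cos 77° + 92.5×9.81×2.2 cos 77° → N_wall = 93.959 N.
ΣF_x = 0: f_floor = N_wall = 93.959 N.
μ_min = f_floor / N_floor = 93.959 / 1033 = 0.09096.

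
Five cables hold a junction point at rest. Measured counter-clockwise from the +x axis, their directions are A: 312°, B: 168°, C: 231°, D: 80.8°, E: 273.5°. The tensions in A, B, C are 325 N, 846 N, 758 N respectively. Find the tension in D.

T_D ≈ 5120 N

Resolve: ΣF_x = 325 cos 312° + 846 cos 168° + 758 cos 231° + T_D cos 80.8° + T_E cos 273.5° = 0.
        ΣF_y = 325 sin 312° + 846 sin 168° + 758 sin 231° + T_D sin 80.8° + T_E sin 273.5° = 0.
The known terms sum to (-1087, -654.7) N, so 0.1599 T_D + 0.0610 T_E = 1087 and 0.9871 T_D − 0.9981 T_E = 654.7.
Solving simultaneously: T_D = 5117 N, T_E = 4405 N.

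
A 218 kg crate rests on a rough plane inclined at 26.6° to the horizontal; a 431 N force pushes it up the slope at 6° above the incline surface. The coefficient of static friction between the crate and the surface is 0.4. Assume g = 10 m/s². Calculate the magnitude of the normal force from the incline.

N ≈ 1900 N

Axes along / perpendicular to the incline. W sin 26.6° = 976.1 N down-slope; W cos 26.6° = 1949 N into the surface.
Perpendicular: N = W cos 26.6° − P sin 6° = 1949 − 45.05 = 1904 N.
Along incline: P cos 6° + f = W sin 26.6° (friction acts up-slope) → f = 976.1 − 428.6 = 547.5 N.
|f| = 547.5 N ≤ μN = 761.7 N, so the crate is indeed static.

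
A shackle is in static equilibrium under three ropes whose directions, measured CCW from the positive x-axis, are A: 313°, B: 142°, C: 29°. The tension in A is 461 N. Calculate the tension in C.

Resolve: ΣF_x = 461 cos 313° + T_B cos 142° + T_C cos 29° = 0.
        ΣF_y = 461 sin 313° + T_B sin 142° + T_C sin 29° = 0.
The known terms sum to (314.4, -337.2) N, so -0.7880 T_B + 0.8746 T_C = -314.4 and 0.6157 T_B + 0.4848 T_C = 337.2.
Solving simultaneously: T_B = 485.9 N, T_C = 78.34 N.

T_C ≈ 78.3 N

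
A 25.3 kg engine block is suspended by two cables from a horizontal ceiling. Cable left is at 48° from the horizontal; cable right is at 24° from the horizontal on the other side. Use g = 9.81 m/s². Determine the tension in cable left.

Weight W = 25.3 × 9.81 = 248.2 N acts straight down.
Horizontal: T_left cos 48° = T_right cos 24°  →  T_right = 0.7325 T_left.
Vertical: T_left sin 48° + T_right sin 24° = 248.2.
Substituting the horizontal relation into the vertical equation gives 1.041 T_left = 248.2, so T_left = 238.4 N.

T_left ≈ 238 N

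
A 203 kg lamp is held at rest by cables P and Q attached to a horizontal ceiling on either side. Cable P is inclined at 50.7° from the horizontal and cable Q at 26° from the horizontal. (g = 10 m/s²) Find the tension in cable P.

T_P ≈ 1870 N

Weight W = 203 × 10 = 2030 N acts straight down.
Horizontal: T_P cos 50.7° = T_Q cos 26°  →  T_Q = 0.7047 T_P.
Vertical: T_P sin 50.7° + T_Q sin 26° = 2030.
Substituting the horizontal relation into the vertical equation gives 1.083 T_P = 2030, so T_P = 1875 N.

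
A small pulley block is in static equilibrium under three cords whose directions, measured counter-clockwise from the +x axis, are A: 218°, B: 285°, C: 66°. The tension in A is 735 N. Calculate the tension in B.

Resolve: ΣF_x = 735 cos 218° + T_B cos 285° + T_C cos 66° = 0.
        ΣF_y = 735 sin 218° + T_B sin 285° + T_C sin 66° = 0.
The known terms sum to (-579.2, -452.5) N, so 0.2588 T_B + 0.4067 T_C = 579.2 and -0.9659 T_B + 0.9135 T_C = 452.5.
Solving simultaneously: T_B = 548.3 N, T_C = 1075 N.

T_B ≈ 548 N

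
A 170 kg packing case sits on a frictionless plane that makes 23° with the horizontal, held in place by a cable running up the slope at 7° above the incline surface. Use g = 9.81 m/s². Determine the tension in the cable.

T ≈ 657 N

Take axes along and perpendicular to the incline. Weight components: W sin 23° = 651.6 N down-slope, W cos 23° = 1535 N into the surface.
Along incline: T cos 7° = W sin 23° → T = 656.5 N.
Perpendicular: N = W cos 23° − T sin 7° = 1455 N.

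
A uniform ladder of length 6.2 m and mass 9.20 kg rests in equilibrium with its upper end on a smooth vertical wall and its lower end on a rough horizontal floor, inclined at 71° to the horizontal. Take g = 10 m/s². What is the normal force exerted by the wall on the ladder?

N_wall ≈ 15.8 N

Torques about the foot: N_wall · 6.2 sin 71° = 9.20×10×3.1 cos 71° → N_wall = 15.839 N.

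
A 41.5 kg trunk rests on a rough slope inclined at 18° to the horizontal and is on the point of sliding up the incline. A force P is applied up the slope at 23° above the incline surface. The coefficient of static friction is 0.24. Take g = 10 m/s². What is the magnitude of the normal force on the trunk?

On the verge of sliding up the incline, friction equals μN and acts down the slope.
Perpendicular: N + P sin 23° = W cos 18° = 394.7 N.
Along incline: P cos 23° = W sin 18° + μN  with W sin 18° = 128.2 N.
Solving the pair for P and N: P = 219.8 N, N = 308.8 N (and f = μN = 74.11 N).

N ≈ 309 N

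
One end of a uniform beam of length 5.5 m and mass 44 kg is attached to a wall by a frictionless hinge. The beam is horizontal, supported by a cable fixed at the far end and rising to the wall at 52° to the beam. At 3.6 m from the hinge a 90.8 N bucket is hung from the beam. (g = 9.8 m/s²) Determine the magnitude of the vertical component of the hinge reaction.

|H_y| ≈ 247 N

Take torques about the hinge: T sin 52° · 5.5 = 44×9.8×2.75 + 90.8×3.6 = 1512.7 N·m.
So T = 1512.7 / (0.7880 × 5.5) = 349.02 N.
ΣF_y = 0: H_y = (44×9.8 + 90.8) − T sin 52° = 522 − 275.03 = 246.97 N.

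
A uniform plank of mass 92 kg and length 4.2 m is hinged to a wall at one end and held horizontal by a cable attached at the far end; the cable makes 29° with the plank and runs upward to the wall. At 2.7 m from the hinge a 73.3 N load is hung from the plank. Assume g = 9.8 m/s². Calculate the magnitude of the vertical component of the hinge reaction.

|H_y| ≈ 477 N

Take torques about the hinge: T sin 29° · 4.2 = 92×9.8×2.1 + 73.3×2.7 = 2091.3 N·m.
So T = 2091.3 / (0.4848 × 4.2) = 1027 N.
ΣF_y = 0: H_y = (92×9.8 + 73.3) − T sin 29° = 974.9 − 497.92 = 476.98 N.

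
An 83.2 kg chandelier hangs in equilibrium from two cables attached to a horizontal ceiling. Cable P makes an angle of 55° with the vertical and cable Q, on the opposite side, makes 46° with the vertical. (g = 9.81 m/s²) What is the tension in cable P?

Angles from the horizontal: cable P is 90° − 55° = 35°, cable Q is 90° − 46° = 44°.
Weight W = 83.2 × 9.81 = 816.2 N acts straight down.
Horizontal: T_P cos 35° = T_Q cos 44°  →  T_Q = 1.139 T_P.
Vertical: T_P sin 35° + T_Q sin 44° = 816.2.
Substituting the horizontal relation into the vertical equation gives 1.365 T_P = 816.2, so T_P = 598.1 N.

T_P ≈ 598 N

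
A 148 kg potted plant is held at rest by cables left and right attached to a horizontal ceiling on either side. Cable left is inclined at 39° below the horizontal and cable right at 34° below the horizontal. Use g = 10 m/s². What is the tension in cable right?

T_right ≈ 1200 N

Weight W = 148 × 10 = 1480 N acts straight down.
Horizontal: T_left cos 39° = T_right cos 34°  →  T_left = 1.067 T_right.
Vertical: T_left sin 39° + T_right sin 34° = 1480.
Substituting the horizontal relation into the vertical equation gives 1.231 T_right = 1480, so T_right = 1203 N.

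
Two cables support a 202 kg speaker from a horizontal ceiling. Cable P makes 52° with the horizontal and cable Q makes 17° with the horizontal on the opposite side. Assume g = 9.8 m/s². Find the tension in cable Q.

Weight W = 202 × 9.8 = 1980 N acts straight down.
Horizontal: T_P cos 52° = T_Q cos 17°  →  T_P = 1.553 T_Q.
Vertical: T_P sin 52° + T_Q sin 17° = 1980.
Substituting the horizontal relation into the vertical equation gives 1.516 T_Q = 1980, so T_Q = 1305 N.

T_Q ≈ 1310 N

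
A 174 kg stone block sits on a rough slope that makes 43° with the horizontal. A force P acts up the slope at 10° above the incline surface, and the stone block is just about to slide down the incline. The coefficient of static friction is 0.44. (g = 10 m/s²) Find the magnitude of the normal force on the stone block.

N ≈ 1150 N

On the verge of sliding down the incline, friction equals μN and acts up the slope.
Perpendicular: N + P sin 10° = W cos 43° = 1273 N.
Along incline: P cos 10° + μN = W sin 43° with W sin 43° = 1187 N.
Solving the pair for P and N: P = 690 N, N = 1153 N (and f = μN = 507.2 N).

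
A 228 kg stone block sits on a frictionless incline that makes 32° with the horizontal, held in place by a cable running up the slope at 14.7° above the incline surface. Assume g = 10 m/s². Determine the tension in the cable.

Take axes along and perpendicular to the incline. Weight components: W sin 32° = 1208 N down-slope, W cos 32° = 1934 N into the surface.
Along incline: T cos 14.7° = W sin 32° → T = 1249 N.
Perpendicular: N = W cos 32° − T sin 14.7° = 1617 N.

T ≈ 1250 N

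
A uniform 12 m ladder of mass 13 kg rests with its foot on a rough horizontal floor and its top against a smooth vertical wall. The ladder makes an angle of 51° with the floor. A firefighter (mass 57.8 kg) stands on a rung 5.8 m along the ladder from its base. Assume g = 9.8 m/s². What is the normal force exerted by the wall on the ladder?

N_wall ≈ 273 N

Torques about the foot: N_wall · 12 sin 51° = 13×9.8×6 cos 51° + 57.8×9.8×5.8 cos 51° → N_wall = 273.29 N.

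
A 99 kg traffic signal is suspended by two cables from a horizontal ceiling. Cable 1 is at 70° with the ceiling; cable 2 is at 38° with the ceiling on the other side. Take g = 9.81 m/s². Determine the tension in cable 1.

Weight W = 99 × 9.81 = 971.2 N acts straight down.
Horizontal: T_1 cos 70° = T_2 cos 38°  →  T_2 = 0.434 T_1.
Vertical: T_1 sin 70° + T_2 sin 38° = 971.2.
Substituting the horizontal relation into the vertical equation gives 1.207 T_1 = 971.2, so T_1 = 804.7 N.

T_1 ≈ 805 N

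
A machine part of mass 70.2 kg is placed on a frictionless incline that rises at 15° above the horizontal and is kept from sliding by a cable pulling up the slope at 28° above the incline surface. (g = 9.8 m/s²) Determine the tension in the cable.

Take axes along and perpendicular to the incline. Weight components: W sin 15° = 178.1 N down-slope, W cos 15° = 664.5 N into the surface.
Along incline: T cos 28° = W sin 15° → T = 201.7 N.
Perpendicular: N = W cos 15° − T sin 28° = 569.8 N.

T ≈ 202 N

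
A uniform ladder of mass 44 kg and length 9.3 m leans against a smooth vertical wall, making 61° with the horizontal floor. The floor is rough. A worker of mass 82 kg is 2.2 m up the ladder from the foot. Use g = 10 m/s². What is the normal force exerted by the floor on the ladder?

ΣF_y = 0: N_floor = 44×10 + 82×10 = 1260 N.

N_floor ≈ 1260 N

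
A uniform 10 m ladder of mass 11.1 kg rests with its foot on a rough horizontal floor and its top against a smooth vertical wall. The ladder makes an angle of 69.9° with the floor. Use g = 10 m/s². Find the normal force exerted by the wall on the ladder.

N_wall ≈ 20.3 N

Torques about the foot: N_wall · 10 sin 69.9° = 11.1×10×5 cos 69.9° → N_wall = 20.31 N.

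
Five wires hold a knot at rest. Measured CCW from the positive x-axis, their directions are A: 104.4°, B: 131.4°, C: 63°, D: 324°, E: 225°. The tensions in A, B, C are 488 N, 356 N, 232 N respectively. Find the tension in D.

T_D ≈ 858 N

Resolve: ΣF_x = 488 cos 104.4° + 356 cos 131.4° + 232 cos 63° + T_D cos 324° + T_E cos 225° = 0.
        ΣF_y = 488 sin 104.4° + 356 sin 131.4° + 232 sin 63° + T_D sin 324° + T_E sin 225° = 0.
The known terms sum to (-251.5, 946.4) N, so 0.8090 T_D − 0.7071 T_E = 251.5 and -0.5878 T_D − 0.7071 T_E = -946.4.
Solving simultaneously: T_D = 857.6 N, T_E = 625.6 N.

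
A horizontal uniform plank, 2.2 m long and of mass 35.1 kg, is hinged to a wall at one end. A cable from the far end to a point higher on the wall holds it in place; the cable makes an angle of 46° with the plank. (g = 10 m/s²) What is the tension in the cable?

Take torques about the hinge: T sin 46° · 2.2 = 35.1×10×1.1 = 386.1 N·m.
So T = 386.1 / (0.7193 × 2.2) = 243.97 N.

T ≈ 244 N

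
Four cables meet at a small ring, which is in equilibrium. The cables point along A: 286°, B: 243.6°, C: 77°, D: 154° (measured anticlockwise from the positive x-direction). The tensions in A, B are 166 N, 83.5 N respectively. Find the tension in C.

T_C ≈ 212 N

Resolve: ΣF_x = 166 cos 286° + 83.5 cos 243.6° + T_C cos 77° + T_D cos 154° = 0.
        ΣF_y = 166 sin 286° + 83.5 sin 243.6° + T_C sin 77° + T_D sin 154° = 0.
The known terms sum to (8.629, -234.4) N, so 0.2250 T_C − 0.8988 T_D = -8.629 and 0.9744 T_C + 0.4384 T_D = 234.4.
Solving simultaneously: T_C = 212.3 N, T_D = 62.74 N.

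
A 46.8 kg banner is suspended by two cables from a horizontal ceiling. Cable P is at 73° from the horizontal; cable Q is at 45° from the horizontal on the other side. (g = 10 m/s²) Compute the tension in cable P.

Weight W = 46.8 × 10 = 468 N acts straight down.
Horizontal: T_P cos 73° = T_Q cos 45°  →  T_Q = 0.4135 T_P.
Vertical: T_P sin 73° + T_Q sin 45° = 468.
Substituting the horizontal relation into the vertical equation gives 1.249 T_P = 468, so T_P = 374.8 N.

T_P ≈ 375 N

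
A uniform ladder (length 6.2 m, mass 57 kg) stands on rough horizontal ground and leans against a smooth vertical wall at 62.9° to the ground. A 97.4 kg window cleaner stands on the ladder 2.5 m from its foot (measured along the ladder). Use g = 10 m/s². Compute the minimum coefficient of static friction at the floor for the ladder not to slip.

ΣF_y = 0: N_floor = 57×10 + 97.4×10 = 1544 N.
Torques about the foot: N_wall · 6.2 sin 62.9° = 57×10×3.1 cos 62.9° + 97.4×10×2.5 cos 62.9° → N_wall = 346.82 N.
ΣF_x = 0: f_floor = N_wall = 346.82 N.
μ_min = f_floor / N_floor = 346.82 / 1544 = 0.2246.

μ_min ≈ 0.225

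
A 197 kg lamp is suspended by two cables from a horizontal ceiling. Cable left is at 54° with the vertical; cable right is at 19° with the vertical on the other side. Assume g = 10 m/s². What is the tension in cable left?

Angles from the horizontal: cable left is 90° − 54° = 36°, cable right is 90° − 19° = 71°.
Weight W = 197 × 10 = 1970 N acts straight down.
Horizontal: T_left cos 36° = T_right cos 71°  →  T_right = 2.485 T_left.
Vertical: T_left sin 36° + T_right sin 71° = 1970.
Substituting the horizontal relation into the vertical equation gives 2.937 T_left = 1970, so T_left = 670.7 N.

T_left ≈ 671 N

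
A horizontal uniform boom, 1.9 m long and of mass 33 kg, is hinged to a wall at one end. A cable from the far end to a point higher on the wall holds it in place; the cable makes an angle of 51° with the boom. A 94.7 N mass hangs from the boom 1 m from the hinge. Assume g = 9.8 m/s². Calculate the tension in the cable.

Take torques about the hinge: T sin 51° · 1.9 = 33×9.8×0.95 + 94.7×1 = 401.93 N·m.
So T = 401.93 / (0.7771 × 1.9) = 272.2 N.

T ≈ 272 N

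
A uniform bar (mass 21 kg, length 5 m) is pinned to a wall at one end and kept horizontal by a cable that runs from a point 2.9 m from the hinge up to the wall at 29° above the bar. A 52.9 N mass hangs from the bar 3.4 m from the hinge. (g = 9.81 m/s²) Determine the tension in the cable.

T ≈ 494 N

Take torques about the hinge: T sin 29° · 2.9 = 21×9.81×2.5 + 52.9×3.4 = 694.89 N·m.
So T = 694.89 / (0.4848 × 2.9) = 494.25 N.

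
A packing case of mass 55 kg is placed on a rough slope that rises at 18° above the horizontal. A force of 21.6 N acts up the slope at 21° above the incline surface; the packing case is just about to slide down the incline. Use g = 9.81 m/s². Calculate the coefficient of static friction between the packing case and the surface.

On the verge of sliding down the incline, friction is at its maximum μN and acts up the slope.
Perpendicular to incline: N = W cos 18° − P sin 21° = 513.1 − 7.741 = 505.4 N.
Along incline: P cos 21° + μN = W sin 18° → μ = (W sin 18° − P cos 21°) / N = 0.29.

μ ≈ 0.290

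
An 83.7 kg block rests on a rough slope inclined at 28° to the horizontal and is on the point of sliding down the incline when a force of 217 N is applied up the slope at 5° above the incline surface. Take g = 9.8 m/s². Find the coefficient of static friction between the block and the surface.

μ ≈ 0.239

On the verge of sliding down the incline, friction is at its maximum μN and acts up the slope.
Perpendicular to incline: N = W cos 28° − P sin 5° = 724.2 − 18.91 = 705.3 N.
Along incline: P cos 5° + μN = W sin 28° → μ = (W sin 28° − P cos 5°) / N = 0.2395.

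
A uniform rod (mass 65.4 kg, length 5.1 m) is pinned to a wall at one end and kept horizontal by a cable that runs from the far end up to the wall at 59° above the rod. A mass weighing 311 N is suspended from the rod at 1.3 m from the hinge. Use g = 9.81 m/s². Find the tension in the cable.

Take torques about the hinge: T sin 59° · 5.1 = 65.4×9.81×2.55 + 311×1.3 = 2040.3 N·m.
So T = 2040.3 / (0.8572 × 5.1) = 466.73 N.

T ≈ 467 N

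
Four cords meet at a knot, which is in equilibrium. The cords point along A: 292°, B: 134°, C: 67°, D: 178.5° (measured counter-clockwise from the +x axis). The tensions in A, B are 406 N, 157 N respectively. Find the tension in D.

T_D ≈ 153 N

Resolve: ΣF_x = 406 cos 292° + 157 cos 134° + T_C cos 67° + T_D cos 178.5° = 0.
        ΣF_y = 406 sin 292° + 157 sin 134° + T_C sin 67° + T_D sin 178.5° = 0.
The known terms sum to (43.03, -263.5) N, so 0.3907 T_C − 0.9997 T_D = -43.03 and 0.9205 T_C + 0.0262 T_D = 263.5.
Solving simultaneously: T_C = 281.9 N, T_D = 153.2 N.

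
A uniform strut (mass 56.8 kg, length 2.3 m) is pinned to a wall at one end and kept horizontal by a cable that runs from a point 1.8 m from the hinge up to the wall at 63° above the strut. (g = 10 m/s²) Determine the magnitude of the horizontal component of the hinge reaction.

Take torques about the hinge: T sin 63° · 1.8 = 56.8×10×1.15 = 653.2 N·m.
So T = 653.2 / (0.8910 × 1.8) = 407.28 N.
ΣF_x = 0: H_x = T cos 63° = 184.9 N.

H_x ≈ 185 N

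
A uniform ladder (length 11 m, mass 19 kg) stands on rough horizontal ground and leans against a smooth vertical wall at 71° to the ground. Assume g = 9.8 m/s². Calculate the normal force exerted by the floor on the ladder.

ΣF_y = 0: N_floor = 19×9.8 = 186.2 N.

N_floor ≈ 186 N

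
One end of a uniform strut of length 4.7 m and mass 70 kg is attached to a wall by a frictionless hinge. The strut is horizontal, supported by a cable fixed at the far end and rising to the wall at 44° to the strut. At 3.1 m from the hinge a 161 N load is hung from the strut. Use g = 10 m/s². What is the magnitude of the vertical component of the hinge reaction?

Take torques about the hinge: T sin 44° · 4.7 = 70×10×2.35 + 161×3.1 = 2144.1 N·m.
So T = 2144.1 / (0.6947 × 4.7) = 656.71 N.
ΣF_y = 0: H_y = (70×10 + 161) − T sin 44° = 861 − 456.19 = 404.81 N.

|H_y| ≈ 405 N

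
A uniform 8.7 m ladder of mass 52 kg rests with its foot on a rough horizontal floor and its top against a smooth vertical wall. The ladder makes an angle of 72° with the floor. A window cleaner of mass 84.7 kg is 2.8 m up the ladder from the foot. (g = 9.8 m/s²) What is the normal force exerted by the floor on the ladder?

ΣF_y = 0: N_floor = 52×9.8 + 84.7×9.8 = 1339.7 N.

N_floor ≈ 1340 N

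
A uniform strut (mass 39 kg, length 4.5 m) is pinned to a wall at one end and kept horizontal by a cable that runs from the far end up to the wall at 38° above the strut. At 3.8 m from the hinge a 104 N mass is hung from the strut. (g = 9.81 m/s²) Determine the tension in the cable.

T ≈ 453 N

Take torques about the hinge: T sin 38° · 4.5 = 39×9.81×2.25 + 104×3.8 = 1256 N·m.
So T = 1256 / (0.6157 × 4.5) = 453.36 N.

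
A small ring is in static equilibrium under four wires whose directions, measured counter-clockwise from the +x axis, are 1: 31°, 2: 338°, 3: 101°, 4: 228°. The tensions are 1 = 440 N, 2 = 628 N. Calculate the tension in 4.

T_4 ≈ 1180 N

Resolve: ΣF_x = 440 cos 31° + 628 cos 338° + T_3 cos 101° + T_4 cos 228° = 0.
        ΣF_y = 440 sin 31° + 628 sin 338° + T_3 sin 101° + T_4 sin 228° = 0.
The known terms sum to (959.4, -8.636) N, so -0.1908 T_3 − 0.6691 T_4 = -959.4 and 0.9816 T_3 − 0.7431 T_4 = 8.636.
Solving simultaneously: T_3 = 900 N, T_4 = 1177 N.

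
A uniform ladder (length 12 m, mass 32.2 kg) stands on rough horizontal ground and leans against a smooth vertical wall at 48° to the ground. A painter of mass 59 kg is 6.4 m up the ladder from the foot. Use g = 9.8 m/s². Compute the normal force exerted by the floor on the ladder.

ΣF_y = 0: N_floor = 32.2×9.8 + 59×9.8 = 893.76 N.

N_floor ≈ 894 N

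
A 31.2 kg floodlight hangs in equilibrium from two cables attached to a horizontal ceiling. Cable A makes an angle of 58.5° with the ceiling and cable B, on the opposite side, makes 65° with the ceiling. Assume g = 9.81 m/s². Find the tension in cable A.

Weight W = 31.2 × 9.81 = 306.1 N acts straight down.
Horizontal: T_A cos 58.5° = T_B cos 65°  →  T_B = 1.236 T_A.
Vertical: T_A sin 58.5° + T_B sin 65° = 306.1.
Substituting the horizontal relation into the vertical equation gives 1.973 T_A = 306.1, so T_A = 155.1 N.

T_A ≈ 155 N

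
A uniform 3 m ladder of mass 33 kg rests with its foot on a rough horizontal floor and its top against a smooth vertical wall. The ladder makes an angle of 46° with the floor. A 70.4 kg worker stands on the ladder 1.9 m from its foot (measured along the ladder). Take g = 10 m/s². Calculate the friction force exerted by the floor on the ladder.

f ≈ 590 N

Torques about the foot: N_wall · 3 sin 46° = 33×10×1.5 cos 46° + 70.4×10×1.9 cos 46° → N_wall = 589.91 N.
ΣF_x = 0: f_floor = N_wall = 589.91 N.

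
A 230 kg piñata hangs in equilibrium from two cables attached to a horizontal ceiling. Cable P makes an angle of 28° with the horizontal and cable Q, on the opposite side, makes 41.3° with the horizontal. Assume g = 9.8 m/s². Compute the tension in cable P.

Weight W = 230 × 9.8 = 2254 N acts straight down.
Horizontal: T_P cos 28° = T_Q cos 41.3°  →  T_Q = 1.175 T_P.
Vertical: T_P sin 28° + T_Q sin 41.3° = 2254.
Substituting the horizontal relation into the vertical equation gives 1.245 T_P = 2254, so T_P = 1810 N.

T_P ≈ 1810 N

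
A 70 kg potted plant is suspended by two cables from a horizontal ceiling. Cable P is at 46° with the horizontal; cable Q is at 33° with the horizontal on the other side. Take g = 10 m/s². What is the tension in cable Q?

Weight W = 70 × 10 = 700 N acts straight down.
Horizontal: T_P cos 46° = T_Q cos 33°  →  T_P = 1.207 T_Q.
Vertical: T_P sin 46° + T_Q sin 33° = 700.
Substituting the horizontal relation into the vertical equation gives 1.413 T_Q = 700, so T_Q = 495.4 N.

T_Q ≈ 495 N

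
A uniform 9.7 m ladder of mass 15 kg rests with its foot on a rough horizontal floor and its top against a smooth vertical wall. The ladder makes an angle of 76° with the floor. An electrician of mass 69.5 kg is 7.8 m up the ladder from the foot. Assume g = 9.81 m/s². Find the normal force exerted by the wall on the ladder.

Torques about the foot: N_wall · 9.7 sin 76° = 15×9.81×4.85 cos 76° + 69.5×9.81×7.8 cos 76° → N_wall = 155.04 N.

N_wall ≈ 155 N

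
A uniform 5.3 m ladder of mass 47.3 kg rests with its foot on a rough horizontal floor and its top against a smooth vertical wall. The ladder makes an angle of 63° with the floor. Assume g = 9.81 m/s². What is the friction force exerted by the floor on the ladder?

f ≈ 118 N

Torques about the foot: N_wall · 5.3 sin 63° = 47.3×9.81×2.65 cos 63° → N_wall = 118.21 N.
ΣF_x = 0: f_floor = N_wall = 118.21 N.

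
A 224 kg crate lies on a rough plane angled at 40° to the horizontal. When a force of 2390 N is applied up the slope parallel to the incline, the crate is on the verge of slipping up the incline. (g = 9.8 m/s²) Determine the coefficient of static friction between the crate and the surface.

μ ≈ 0.582

On the verge of sliding up the incline, friction is at its maximum μN and acts down the slope.
Perpendicular to incline: N = W cos 40° − P sin 0° = 1682 − 0 = 1682 N.
Along incline: P cos 0° − μN = W sin 40° → μ = −(W sin 40° − P cos 0°) / N = 0.5821.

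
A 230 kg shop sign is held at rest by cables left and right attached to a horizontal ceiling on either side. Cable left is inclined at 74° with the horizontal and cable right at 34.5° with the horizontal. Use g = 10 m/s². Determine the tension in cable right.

Weight W = 230 × 10 = 2300 N acts straight down.
Horizontal: T_left cos 74° = T_right cos 34.5°  →  T_left = 2.99 T_right.
Vertical: T_left sin 74° + T_right sin 34.5° = 2300.
Substituting the horizontal relation into the vertical equation gives 3.44 T_right = 2300, so T_right = 668.5 N.

T_right ≈ 669 N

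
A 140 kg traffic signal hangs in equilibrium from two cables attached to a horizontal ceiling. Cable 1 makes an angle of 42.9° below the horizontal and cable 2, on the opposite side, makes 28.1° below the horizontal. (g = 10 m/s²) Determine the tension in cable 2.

T_2 ≈ 1080 N

Weight W = 140 × 10 = 1400 N acts straight down.
Horizontal: T_1 cos 42.9° = T_2 cos 28.1°  →  T_1 = 1.204 T_2.
Vertical: T_1 sin 42.9° + T_2 sin 28.1° = 1400.
Substituting the horizontal relation into the vertical equation gives 1.291 T_2 = 1400, so T_2 = 1085 N.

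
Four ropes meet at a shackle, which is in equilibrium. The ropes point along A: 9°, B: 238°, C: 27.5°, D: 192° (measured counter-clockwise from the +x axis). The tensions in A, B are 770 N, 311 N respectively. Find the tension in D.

T_D ≈ 1500 N

Resolve: ΣF_x = 770 cos 9° + 311 cos 238° + T_C cos 27.5° + T_D cos 192° = 0.
        ΣF_y = 770 sin 9° + 311 sin 238° + T_C sin 27.5° + T_D sin 192° = 0.
The known terms sum to (595.7, -143.3) N, so 0.8870 T_C − 0.9781 T_D = -595.7 and 0.4617 T_C − 0.2079 T_D = 143.3.
Solving simultaneously: T_C = 987.9 N, T_D = 1505 N.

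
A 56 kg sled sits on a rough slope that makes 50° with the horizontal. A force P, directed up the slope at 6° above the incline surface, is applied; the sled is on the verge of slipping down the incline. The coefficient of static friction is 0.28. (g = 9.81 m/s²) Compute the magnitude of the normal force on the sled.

N ≈ 318 N

On the verge of sliding down the incline, friction equals μN and acts up the slope.
Perpendicular: N + P sin 6° = W cos 50° = 353.1 N.
Along incline: P cos 6° + μN = W sin 50° with W sin 50° = 420.8 N.
Solving the pair for P and N: P = 333.5 N, N = 318.3 N (and f = μN = 89.11 N).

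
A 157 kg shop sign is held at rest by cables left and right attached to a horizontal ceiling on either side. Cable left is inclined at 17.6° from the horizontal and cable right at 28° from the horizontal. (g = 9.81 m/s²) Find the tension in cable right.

T_right ≈ 2050 N

Weight W = 157 × 9.81 = 1540 N acts straight down.
Horizontal: T_left cos 17.6° = T_right cos 28°  →  T_left = 0.9263 T_right.
Vertical: T_left sin 17.6° + T_right sin 28° = 1540.
Substituting the horizontal relation into the vertical equation gives 0.7496 T_right = 1540, so T_right = 2055 N.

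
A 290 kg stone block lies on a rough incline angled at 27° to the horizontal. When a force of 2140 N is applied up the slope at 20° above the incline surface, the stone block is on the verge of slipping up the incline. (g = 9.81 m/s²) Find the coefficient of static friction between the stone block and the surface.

On the verge of sliding up the incline, friction is at its maximum μN and acts down the slope.
Perpendicular to incline: N = W cos 27° − P sin 20° = 2535 − 731.9 = 1803 N.
Along incline: P cos 20° − μN = W sin 27° → μ = −(W sin 27° − P cos 20°) / N = 0.399.

μ ≈ 0.399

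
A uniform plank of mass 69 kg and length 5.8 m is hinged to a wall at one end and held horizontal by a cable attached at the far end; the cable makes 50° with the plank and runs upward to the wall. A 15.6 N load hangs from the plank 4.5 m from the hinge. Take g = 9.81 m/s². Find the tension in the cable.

Take torques about the hinge: T sin 50° · 5.8 = 69×9.81×2.9 + 15.6×4.5 = 2033.2 N·m.
So T = 2033.2 / (0.7660 × 5.8) = 457.61 N.

T ≈ 458 N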